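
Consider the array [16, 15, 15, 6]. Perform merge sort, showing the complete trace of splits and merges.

Merge sort trace:

Split: [16, 15, 15, 6] -> [16, 15] and [15, 6]
  Split: [16, 15] -> [16] and [15]
  Merge: [16] + [15] -> [15, 16]
  Split: [15, 6] -> [15] and [6]
  Merge: [15] + [6] -> [6, 15]
Merge: [15, 16] + [6, 15] -> [6, 15, 15, 16]

Final sorted array: [6, 15, 15, 16]

The merge sort proceeds by recursively splitting the array and merging sorted halves.
After all merges, the sorted array is [6, 15, 15, 16].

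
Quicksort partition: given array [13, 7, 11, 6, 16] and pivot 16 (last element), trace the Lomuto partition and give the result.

Lomuto partition with pivot = 16:

Initial array: [13, 7, 11, 6, 16]

arr[0]=13 <= 16: swap with position 0, array becomes [13, 7, 11, 6, 16]
arr[1]=7 <= 16: swap with position 1, array becomes [13, 7, 11, 6, 16]
arr[2]=11 <= 16: swap with position 2, array becomes [13, 7, 11, 6, 16]
arr[3]=6 <= 16: swap with position 3, array becomes [13, 7, 11, 6, 16]

Place pivot at position 4: [13, 7, 11, 6, 16]
Pivot position: 4

After partitioning with pivot 16, the array becomes [13, 7, 11, 6, 16]. The pivot is placed at index 4. All elements to the left of the pivot are <= 16, and all elements to the right are > 16.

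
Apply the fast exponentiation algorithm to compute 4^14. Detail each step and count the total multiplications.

Computing 4^14 by squaring (build up from 4^1; each line after the first costs one multiplication):

4^1 = 4
4^2 = (4^1)^2 = 4^2 = 16
4^3 = 4 * 4^2 = 4 * 16 = 64
4^6 = (4^3)^2 = 64^2 = 4096
4^7 = 4 * 4^6 = 4 * 4096 = 16384
4^14 = (4^7)^2 = 16384^2 = 268435456

Result: 268435456
Multiplications needed: 5 (5 lines after 4^1)

4^14 = 268435456. Using exponentiation by squaring, this requires 5 multiplications. The key idea: if the exponent is even, square the half-power; if odd, multiply by the base once.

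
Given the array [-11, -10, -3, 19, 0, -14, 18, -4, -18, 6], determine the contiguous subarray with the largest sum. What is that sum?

Using Kadane's algorithm on [-11, -10, -3, 19, 0, -14, 18, -4, -18, 6]:

Scanning through the array:
Position 1 (value -10): max_ending_here = -10, max_so_far = -10
Position 2 (value -3): max_ending_here = -3, max_so_far = -3
Position 3 (value 19): max_ending_here = 19, max_so_far = 19
Position 4 (value 0): max_ending_here = 19, max_so_far = 19
Position 5 (value -14): max_ending_here = 5, max_so_far = 19
Position 6 (value 18): max_ending_here = 23, max_so_far = 23
Position 7 (value -4): max_ending_here = 19, max_so_far = 23
Position 8 (value -18): max_ending_here = 1, max_so_far = 23
Position 9 (value 6): max_ending_here = 7, max_so_far = 23

Maximum subarray: [19, 0, -14, 18]
Maximum sum: 23

The maximum subarray is [19, 0, -14, 18] with sum 23. This subarray runs from index 3 to index 6.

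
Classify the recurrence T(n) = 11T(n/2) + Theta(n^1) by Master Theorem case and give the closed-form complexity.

Master Theorem for T(n) = 11T(n/2) + O(n^1):

a = 11, b = 2, c = 1
log_b(a) = log_2(11) = 3.4594

Case 1: c = 1 < log_2(11) = 3.4594
T(n) = O(n^(log_2 11))

For T(n) = 11T(n/2) + O(n^1): log_2(11) = 3.4594. This is Case 1 of the Master Theorem (c < log_b(a), work dominated by leaves), giving O(n^(log_2 11)).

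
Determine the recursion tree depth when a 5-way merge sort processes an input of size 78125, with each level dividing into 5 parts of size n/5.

For divide and conquer with division factor 5:

Problem sizes at each level:
Level 0: 78125
Level 1: 15625
Level 2: 3125
Level 3: 625
Level 4: 125
Level 5: 25
Level 6: 5
Level 7: 1

The root is level 0 and the size-1 base case is level 7 (the tree spans levels 0 through 7, i.e. 8 levels counting the root), so the depth is the number of divisions: log_5(78125) = 7

The recursion tree depth is log_5(78125) = 7. At each level, the problem size is divided by 5, so it takes 7 divisions to reduce to a base case of size 1. The algorithm makes 5 recursive calls at each level.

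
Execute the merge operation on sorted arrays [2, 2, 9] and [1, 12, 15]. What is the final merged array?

Merging process:

Compare 2 vs 1: take 1 from right. Merged: [1]
Compare 2 vs 12: take 2 from left. Merged: [1, 2]
Compare 2 vs 12: take 2 from left. Merged: [1, 2, 2]
Compare 9 vs 12: take 9 from left. Merged: [1, 2, 2, 9]
Append remaining from right: [12, 15]. Merged: [1, 2, 2, 9, 12, 15]

Final merged array: [1, 2, 2, 9, 12, 15]
Total comparisons: 4

The merged array is [1, 2, 2, 9, 12, 15], requiring 4 comparisons. The merge step runs in O(n) time where n is the total number of elements.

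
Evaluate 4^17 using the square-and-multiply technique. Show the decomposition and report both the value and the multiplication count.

Computing 4^17 by squaring (build up from 4^1; each line after the first costs one multiplication):

4^1 = 4
4^2 = (4^1)^2 = 4^2 = 16
4^4 = (4^2)^2 = 16^2 = 256
4^8 = (4^4)^2 = 256^2 = 65536
4^16 = (4^8)^2 = 65536^2 = 4294967296
4^17 = 4 * 4^16 = 4 * 4294967296 = 17179869184

Result: 17179869184
Multiplications needed: 5 (5 lines after 4^1)

4^17 = 17179869184. Using exponentiation by squaring, this requires 5 multiplications. The key idea: if the exponent is even, square the half-power; if odd, multiply by the base once.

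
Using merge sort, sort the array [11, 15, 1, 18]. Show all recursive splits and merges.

Merge sort trace:

Split: [11, 15, 1, 18] -> [11, 15] and [1, 18]
  Split: [11, 15] -> [11] and [15]
  Merge: [11] + [15] -> [11, 15]
  Split: [1, 18] -> [1] and [18]
  Merge: [1] + [18] -> [1, 18]
Merge: [11, 15] + [1, 18] -> [1, 11, 15, 18]

Final sorted array: [1, 11, 15, 18]

The merge sort proceeds by recursively splitting the array and merging sorted halves.
After all merges, the sorted array is [1, 11, 15, 18].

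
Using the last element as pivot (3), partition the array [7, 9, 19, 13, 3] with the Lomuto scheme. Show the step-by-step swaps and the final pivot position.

Lomuto partition with pivot = 3:

Initial array: [7, 9, 19, 13, 3]

arr[0]=7 > 3: no swap
arr[1]=9 > 3: no swap
arr[2]=19 > 3: no swap
arr[3]=13 > 3: no swap

Place pivot at position 0: [3, 9, 19, 13, 7]
Pivot position: 0

After partitioning with pivot 3, the array becomes [3, 9, 19, 13, 7]. The pivot is placed at index 0. All elements to the left of the pivot are <= 3, and all elements to the right are > 3.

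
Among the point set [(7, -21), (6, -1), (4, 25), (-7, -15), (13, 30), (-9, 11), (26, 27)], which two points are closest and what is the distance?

Computing all pairwise distances among 7 points:

d((7, -21), (6, -1)) = 20.025
d((7, -21), (4, 25)) = 46.0977
d((7, -21), (-7, -15)) = 15.2315
d((7, -21), (13, 30)) = 51.3517
d((7, -21), (-9, 11)) = 35.7771
d((7, -21), (26, 27)) = 51.6236
d((6, -1), (4, 25)) = 26.0768
d((6, -1), (-7, -15)) = 19.105
d((6, -1), (13, 30)) = 31.7805
d((6, -1), (-9, 11)) = 19.2094
d((6, -1), (26, 27)) = 34.4093
d((4, 25), (-7, -15)) = 41.4849
d((4, 25), (13, 30)) = 10.2956 <-- minimum
d((4, 25), (-9, 11)) = 19.105
d((4, 25), (26, 27)) = 22.0907
d((-7, -15), (13, 30)) = 49.2443
d((-7, -15), (-9, 11)) = 26.0768
d((-7, -15), (26, 27)) = 53.4135
d((13, 30), (-9, 11)) = 29.0689
d((13, 30), (26, 27)) = 13.3417
d((-9, 11), (26, 27)) = 38.4838

Closest pair: (4, 25) and (13, 30) with distance 10.2956

The closest pair is (4, 25) and (13, 30) with Euclidean distance 10.2956. For 7 points, brute-force pairwise comparison is shown above. For large n, the divide-and-conquer algorithm (sort by x, recurse on halves, check the dividing strip) achieves O(n log n).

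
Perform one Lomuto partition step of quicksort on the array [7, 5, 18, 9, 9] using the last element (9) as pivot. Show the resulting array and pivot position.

Lomuto partition with pivot = 9:

Initial array: [7, 5, 18, 9, 9]

arr[0]=7 <= 9: swap with position 0, array becomes [7, 5, 18, 9, 9]
arr[1]=5 <= 9: swap with position 1, array becomes [7, 5, 18, 9, 9]
arr[2]=18 > 9: no swap
arr[3]=9 <= 9: swap with position 2, array becomes [7, 5, 9, 18, 9]

Place pivot at position 3: [7, 5, 9, 9, 18]
Pivot position: 3

After partitioning with pivot 9, the array becomes [7, 5, 9, 9, 18]. The pivot is placed at index 3. All elements to the left of the pivot are <= 9, and all elements to the right are > 9.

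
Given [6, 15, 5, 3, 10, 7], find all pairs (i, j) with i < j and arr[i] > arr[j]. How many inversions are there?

Finding inversions in [6, 15, 5, 3, 10, 7]:

(0, 2): arr[0]=6 > arr[2]=5
(0, 3): arr[0]=6 > arr[3]=3
(1, 2): arr[1]=15 > arr[2]=5
(1, 3): arr[1]=15 > arr[3]=3
(1, 4): arr[1]=15 > arr[4]=10
(1, 5): arr[1]=15 > arr[5]=7
(2, 3): arr[2]=5 > arr[3]=3
(4, 5): arr[4]=10 > arr[5]=7

Total inversions: 8

The array has 8 inversion(s): (0,2), (0,3), (1,2), (1,3), (1,4), (1,5), (2,3), (4,5). Each pair (i,j) satisfies i < j and arr[i] > arr[j].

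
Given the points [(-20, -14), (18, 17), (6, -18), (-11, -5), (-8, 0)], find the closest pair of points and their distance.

Computing all pairwise distances among 5 points:

d((-20, -14), (18, 17)) = 49.0408
d((-20, -14), (6, -18)) = 26.3059
d((-20, -14), (-11, -5)) = 12.7279
d((-20, -14), (-8, 0)) = 18.4391
d((18, 17), (6, -18)) = 37.0
d((18, 17), (-11, -5)) = 36.4005
d((18, 17), (-8, 0)) = 31.0644
d((6, -18), (-11, -5)) = 21.4009
d((6, -18), (-8, 0)) = 22.8035
d((-11, -5), (-8, 0)) = 5.831 <-- minimum

Closest pair: (-11, -5) and (-8, 0) with distance 5.831

The closest pair is (-11, -5) and (-8, 0) with Euclidean distance 5.831. For 5 points, brute-force pairwise comparison is shown above. For large n, the divide-and-conquer algorithm (sort by x, recurse on halves, check the dividing strip) achieves O(n log n).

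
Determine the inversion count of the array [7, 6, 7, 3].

Finding inversions in [7, 6, 7, 3]:

(0, 1): arr[0]=7 > arr[1]=6
(0, 3): arr[0]=7 > arr[3]=3
(1, 3): arr[1]=6 > arr[3]=3
(2, 3): arr[2]=7 > arr[3]=3

Total inversions: 4

The array has 4 inversion(s): (0,1), (0,3), (1,3), (2,3). Each pair (i,j) satisfies i < j and arr[i] > arr[j].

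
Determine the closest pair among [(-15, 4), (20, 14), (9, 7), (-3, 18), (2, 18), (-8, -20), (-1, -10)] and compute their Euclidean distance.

Computing all pairwise distances among 7 points:

d((-15, 4), (20, 14)) = 36.4005
d((-15, 4), (9, 7)) = 24.1868
d((-15, 4), (-3, 18)) = 18.4391
d((-15, 4), (2, 18)) = 22.0227
d((-15, 4), (-8, -20)) = 25.0
d((-15, 4), (-1, -10)) = 19.799
d((20, 14), (9, 7)) = 13.0384
d((20, 14), (-3, 18)) = 23.3452
d((20, 14), (2, 18)) = 18.4391
d((20, 14), (-8, -20)) = 44.0454
d((20, 14), (-1, -10)) = 31.8904
d((9, 7), (-3, 18)) = 16.2788
d((9, 7), (2, 18)) = 13.0384
d((9, 7), (-8, -20)) = 31.9061
d((9, 7), (-1, -10)) = 19.7231
d((-3, 18), (2, 18)) = 5.0 <-- minimum
d((-3, 18), (-8, -20)) = 38.3275
d((-3, 18), (-1, -10)) = 28.0713
d((2, 18), (-8, -20)) = 39.2938
d((2, 18), (-1, -10)) = 28.1603
d((-8, -20), (-1, -10)) = 12.2066

Closest pair: (-3, 18) and (2, 18) with distance 5.0

The closest pair is (-3, 18) and (2, 18) with Euclidean distance 5.0. For 7 points, brute-force pairwise comparison is shown above. For large n, the divide-and-conquer algorithm (sort by x, recurse on halves, check the dividing strip) achieves O(n log n).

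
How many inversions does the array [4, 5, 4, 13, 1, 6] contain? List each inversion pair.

Finding inversions in [4, 5, 4, 13, 1, 6]:

(0, 4): arr[0]=4 > arr[4]=1
(1, 2): arr[1]=5 > arr[2]=4
(1, 4): arr[1]=5 > arr[4]=1
(2, 4): arr[2]=4 > arr[4]=1
(3, 4): arr[3]=13 > arr[4]=1
(3, 5): arr[3]=13 > arr[5]=6

Total inversions: 6

The array has 6 inversion(s): (0,4), (1,2), (1,4), (2,4), (3,4), (3,5). Each pair (i,j) satisfies i < j and arr[i] > arr[j].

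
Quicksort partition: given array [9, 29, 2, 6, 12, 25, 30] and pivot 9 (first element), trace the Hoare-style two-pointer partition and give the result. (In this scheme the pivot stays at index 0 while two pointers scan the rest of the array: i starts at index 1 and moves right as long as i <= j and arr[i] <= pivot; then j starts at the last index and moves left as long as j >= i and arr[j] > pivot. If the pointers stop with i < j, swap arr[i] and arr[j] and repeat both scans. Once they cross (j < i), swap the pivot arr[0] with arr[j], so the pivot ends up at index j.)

Hoare-style two-pointer partition with pivot = 9:

Initial array: [9, 29, 2, 6, 12, 25, 30]

Pointers start at i = 1, j = 6.
i stops at index 1 (arr[1]=29 > 9), j stops at index 3 (arr[3]=6 <= 9): swap arr[1] and arr[3], array becomes [9, 6, 2, 29, 12, 25, 30]
i ends at 3, j ends at 2: the pointers have crossed (j < i), so scanning stops.

Swap pivot arr[0] with arr[2] to place pivot at position 2: [2, 6, 9, 29, 12, 25, 30]
Pivot position: 2

After partitioning with pivot 9, the array becomes [2, 6, 9, 29, 12, 25, 30]. The pivot is placed at index 2. All elements to the left of the pivot are <= 9, and all elements to the right are > 9.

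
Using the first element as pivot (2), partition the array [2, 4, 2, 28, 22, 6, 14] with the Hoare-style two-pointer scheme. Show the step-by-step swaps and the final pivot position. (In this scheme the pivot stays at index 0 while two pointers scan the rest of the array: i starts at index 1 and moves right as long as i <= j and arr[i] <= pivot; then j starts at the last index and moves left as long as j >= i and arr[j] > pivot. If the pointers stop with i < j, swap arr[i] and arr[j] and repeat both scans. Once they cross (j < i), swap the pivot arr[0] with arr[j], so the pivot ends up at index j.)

Hoare-style two-pointer partition with pivot = 2:

Initial array: [2, 4, 2, 28, 22, 6, 14]

Pointers start at i = 1, j = 6.
i stops at index 1 (arr[1]=4 > 2), j stops at index 2 (arr[2]=2 <= 2): swap arr[1] and arr[2], array becomes [2, 2, 4, 28, 22, 6, 14]
i ends at 2, j ends at 1: the pointers have crossed (j < i), so scanning stops.

Swap pivot arr[0] with arr[1] to place pivot at position 1: [2, 2, 4, 28, 22, 6, 14]
Pivot position: 1

After partitioning with pivot 2, the array becomes [2, 2, 4, 28, 22, 6, 14]. The pivot is placed at index 1. All elements to the left of the pivot are <= 2, and all elements to the right are > 2.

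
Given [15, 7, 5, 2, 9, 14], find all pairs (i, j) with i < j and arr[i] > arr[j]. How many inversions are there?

Finding inversions in [15, 7, 5, 2, 9, 14]:

(0, 1): arr[0]=15 > arr[1]=7
(0, 2): arr[0]=15 > arr[2]=5
(0, 3): arr[0]=15 > arr[3]=2
(0, 4): arr[0]=15 > arr[4]=9
(0, 5): arr[0]=15 > arr[5]=14
(1, 2): arr[1]=7 > arr[2]=5
(1, 3): arr[1]=7 > arr[3]=2
(2, 3): arr[2]=5 > arr[3]=2

Total inversions: 8

The array has 8 inversion(s): (0,1), (0,2), (0,3), (0,4), (0,5), (1,2), (1,3), (2,3). Each pair (i,j) satisfies i < j and arr[i] > arr[j].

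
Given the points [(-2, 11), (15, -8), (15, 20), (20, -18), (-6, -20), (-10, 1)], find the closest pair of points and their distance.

Computing all pairwise distances among 6 points:

d((-2, 11), (15, -8)) = 25.4951
d((-2, 11), (15, 20)) = 19.2354
d((-2, 11), (20, -18)) = 36.4005
d((-2, 11), (-6, -20)) = 31.257
d((-2, 11), (-10, 1)) = 12.8062
d((15, -8), (15, 20)) = 28.0
d((15, -8), (20, -18)) = 11.1803 <-- minimum
d((15, -8), (-6, -20)) = 24.1868
d((15, -8), (-10, 1)) = 26.5707
d((15, 20), (20, -18)) = 38.3275
d((15, 20), (-6, -20)) = 45.1774
d((15, 20), (-10, 1)) = 31.4006
d((20, -18), (-6, -20)) = 26.0768
d((20, -18), (-10, 1)) = 35.5106
d((-6, -20), (-10, 1)) = 21.3776

Closest pair: (15, -8) and (20, -18) with distance 11.1803

The closest pair is (15, -8) and (20, -18) with Euclidean distance 11.1803. For 6 points, brute-force pairwise comparison is shown above. For large n, the divide-and-conquer algorithm (sort by x, recurse on halves, check the dividing strip) achieves O(n log n).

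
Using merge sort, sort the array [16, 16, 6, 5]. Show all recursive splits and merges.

Merge sort trace:

Split: [16, 16, 6, 5] -> [16, 16] and [6, 5]
  Split: [16, 16] -> [16] and [16]
  Merge: [16] + [16] -> [16, 16]
  Split: [6, 5] -> [6] and [5]
  Merge: [6] + [5] -> [5, 6]
Merge: [16, 16] + [5, 6] -> [5, 6, 16, 16]

Final sorted array: [5, 6, 16, 16]

The merge sort proceeds by recursively splitting the array and merging sorted halves.
After all merges, the sorted array is [5, 6, 16, 16].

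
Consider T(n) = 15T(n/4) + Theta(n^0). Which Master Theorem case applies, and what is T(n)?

Master Theorem for T(n) = 15T(n/4) + O(n^0):

a = 15, b = 4, c = 0
log_b(a) = log_4(15) = 1.9534

Case 1: c = 0 < log_4(15) = 1.9534
T(n) = O(n^(log_4 15))

For T(n) = 15T(n/4) + O(n^0): log_4(15) = 1.9534. This is Case 1 of the Master Theorem (c < log_b(a), work dominated by leaves), giving O(n^(log_4 15)).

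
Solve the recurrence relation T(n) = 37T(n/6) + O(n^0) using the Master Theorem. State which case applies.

Master Theorem for T(n) = 37T(n/6) + O(n^0):

a = 37, b = 6, c = 0
log_b(a) = log_6(37) = 2.0153

Case 1: c = 0 < log_6(37) = 2.0153
T(n) = O(n^(log_6 37))

For T(n) = 37T(n/6) + O(n^0): log_6(37) = 2.0153. This is Case 1 of the Master Theorem (c < log_b(a), work dominated by leaves), giving O(n^(log_6 37)).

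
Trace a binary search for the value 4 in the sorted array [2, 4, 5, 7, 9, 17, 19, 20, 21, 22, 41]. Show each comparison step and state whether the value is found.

Binary search for 4 in [2, 4, 5, 7, 9, 17, 19, 20, 21, 22, 41]:

lo=0, hi=10, mid=5, arr[mid]=17 -> 17 > 4, search left half
lo=0, hi=4, mid=2, arr[mid]=5 -> 5 > 4, search left half
lo=0, hi=1, mid=0, arr[mid]=2 -> 2 < 4, search right half
lo=1, hi=1, mid=1, arr[mid]=4 -> Found target at index 1!

Binary search finds 4 at index 1 after 4 comparisons. The search repeatedly halves the search space by comparing with the middle element.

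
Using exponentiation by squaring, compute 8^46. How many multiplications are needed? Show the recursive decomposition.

Computing 8^46 by squaring (build up from 8^1; each line after the first costs one multiplication):

8^1 = 8
8^2 = (8^1)^2 = 8^2 = 64
8^4 = (8^2)^2 = 64^2 = 4096
8^5 = 8 * 8^4 = 8 * 4096 = 32768
8^10 = (8^5)^2 = 32768^2 = 1073741824
8^11 = 8 * 8^10 = 8 * 1073741824 = 8589934592
8^22 = (8^11)^2 = 8589934592^2 = 73786976294838206464
8^23 = 8 * 8^22 = 8 * 73786976294838206464 = 590295810358705651712
8^46 = (8^23)^2 = 590295810358705651712^2 = 348449143727040986586495598010130648530944

Result: 348449143727040986586495598010130648530944
Multiplications needed: 8 (8 lines after 8^1)

8^46 = 348449143727040986586495598010130648530944. Using exponentiation by squaring, this requires 8 multiplications. The key idea: if the exponent is even, square the half-power; if odd, multiply by the base once.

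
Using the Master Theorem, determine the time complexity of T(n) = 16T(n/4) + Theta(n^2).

Master Theorem for T(n) = 16T(n/4) + O(n^2):

a = 16, b = 4, c = 2
log_b(a) = log_4(16) = 2.0000

Case 2: c = 2 = log_4(16) = 2.0000
T(n) = O(n^2 log n) = O(n^2 log n)

For T(n) = 16T(n/4) + O(n^2): log_4(16) = 2.0000. This is Case 2 of the Master Theorem (c = log_b(a), equal work at all levels), giving O(n^2 log n).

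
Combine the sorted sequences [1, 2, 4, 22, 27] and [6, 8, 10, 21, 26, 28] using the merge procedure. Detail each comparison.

Merging process:

Compare 1 vs 6: take 1 from left. Merged: [1]
Compare 2 vs 6: take 2 from left. Merged: [1, 2]
Compare 4 vs 6: take 4 from left. Merged: [1, 2, 4]
Compare 22 vs 6: take 6 from right. Merged: [1, 2, 4, 6]
Compare 22 vs 8: take 8 from right. Merged: [1, 2, 4, 6, 8]
Compare 22 vs 10: take 10 from right. Merged: [1, 2, 4, 6, 8, 10]
Compare 22 vs 21: take 21 from right. Merged: [1, 2, 4, 6, 8, 10, 21]
Compare 22 vs 26: take 22 from left. Merged: [1, 2, 4, 6, 8, 10, 21, 22]
Compare 27 vs 26: take 26 from right. Merged: [1, 2, 4, 6, 8, 10, 21, 22, 26]
Compare 27 vs 28: take 27 from left. Merged: [1, 2, 4, 6, 8, 10, 21, 22, 26, 27]
Append remaining from right: [28]. Merged: [1, 2, 4, 6, 8, 10, 21, 22, 26, 27, 28]

Final merged array: [1, 2, 4, 6, 8, 10, 21, 22, 26, 27, 28]
Total comparisons: 10

The merged array is [1, 2, 4, 6, 8, 10, 21, 22, 26, 27, 28], requiring 10 comparisons. The merge step runs in O(n) time where n is the total number of elements.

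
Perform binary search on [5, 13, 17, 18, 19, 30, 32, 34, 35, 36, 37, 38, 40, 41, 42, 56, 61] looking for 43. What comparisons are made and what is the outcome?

Binary search for 43 in [5, 13, 17, 18, 19, 30, 32, 34, 35, 36, 37, 38, 40, 41, 42, 56, 61]:

lo=0, hi=16, mid=8, arr[mid]=35 -> 35 < 43, search right half
lo=9, hi=16, mid=12, arr[mid]=40 -> 40 < 43, search right half
lo=13, hi=16, mid=14, arr[mid]=42 -> 42 < 43, search right half
lo=15, hi=16, mid=15, arr[mid]=56 -> 56 > 43, search left half
lo=15 > hi=14, target 43 not found

Binary search determines that 43 is not in the array after 4 comparisons. The search space was exhausted without finding the target.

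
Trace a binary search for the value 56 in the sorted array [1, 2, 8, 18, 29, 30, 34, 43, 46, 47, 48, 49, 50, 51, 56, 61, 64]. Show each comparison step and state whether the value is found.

Binary search for 56 in [1, 2, 8, 18, 29, 30, 34, 43, 46, 47, 48, 49, 50, 51, 56, 61, 64]:

lo=0, hi=16, mid=8, arr[mid]=46 -> 46 < 56, search right half
lo=9, hi=16, mid=12, arr[mid]=50 -> 50 < 56, search right half
lo=13, hi=16, mid=14, arr[mid]=56 -> Found target at index 14!

Binary search finds 56 at index 14 after 3 comparisons. The search repeatedly halves the search space by comparing with the middle element.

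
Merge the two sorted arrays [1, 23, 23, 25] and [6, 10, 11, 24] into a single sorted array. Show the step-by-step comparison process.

Merging process:

Compare 1 vs 6: take 1 from left. Merged: [1]
Compare 23 vs 6: take 6 from right. Merged: [1, 6]
Compare 23 vs 10: take 10 from right. Merged: [1, 6, 10]
Compare 23 vs 11: take 11 from right. Merged: [1, 6, 10, 11]
Compare 23 vs 24: take 23 from left. Merged: [1, 6, 10, 11, 23]
Compare 23 vs 24: take 23 from left. Merged: [1, 6, 10, 11, 23, 23]
Compare 25 vs 24: take 24 from right. Merged: [1, 6, 10, 11, 23, 23, 24]
Append remaining from left: [25]. Merged: [1, 6, 10, 11, 23, 23, 24, 25]

Final merged array: [1, 6, 10, 11, 23, 23, 24, 25]
Total comparisons: 7

The merged array is [1, 6, 10, 11, 23, 23, 24, 25], requiring 7 comparisons. The merge step runs in O(n) time where n is the total number of elements.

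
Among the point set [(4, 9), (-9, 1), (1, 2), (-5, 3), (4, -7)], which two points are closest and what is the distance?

Computing all pairwise distances among 5 points:

d((4, 9), (-9, 1)) = 15.2643
d((4, 9), (1, 2)) = 7.6158
d((4, 9), (-5, 3)) = 10.8167
d((4, 9), (4, -7)) = 16.0
d((-9, 1), (1, 2)) = 10.0499
d((-9, 1), (-5, 3)) = 4.4721 <-- minimum
d((-9, 1), (4, -7)) = 15.2643
d((1, 2), (-5, 3)) = 6.0828
d((1, 2), (4, -7)) = 9.4868
d((-5, 3), (4, -7)) = 13.4536

Closest pair: (-9, 1) and (-5, 3) with distance 4.4721

The closest pair is (-9, 1) and (-5, 3) with Euclidean distance 4.4721. For 5 points, brute-force pairwise comparison is shown above. For large n, the divide-and-conquer algorithm (sort by x, recurse on halves, check the dividing strip) achieves O(n log n).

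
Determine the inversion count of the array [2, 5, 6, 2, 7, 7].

Finding inversions in [2, 5, 6, 2, 7, 7]:

(1, 3): arr[1]=5 > arr[3]=2
(2, 3): arr[2]=6 > arr[3]=2

Total inversions: 2

The array has 2 inversion(s): (1,3), (2,3). Each pair (i,j) satisfies i < j and arr[i] > arr[j].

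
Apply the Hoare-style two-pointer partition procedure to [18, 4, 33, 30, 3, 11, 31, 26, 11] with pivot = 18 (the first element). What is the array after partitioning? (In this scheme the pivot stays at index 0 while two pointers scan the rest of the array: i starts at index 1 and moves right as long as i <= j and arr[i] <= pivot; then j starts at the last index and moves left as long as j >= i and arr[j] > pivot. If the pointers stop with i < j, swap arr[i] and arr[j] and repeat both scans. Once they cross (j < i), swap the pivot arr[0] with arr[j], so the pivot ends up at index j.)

Hoare-style two-pointer partition with pivot = 18:

Initial array: [18, 4, 33, 30, 3, 11, 31, 26, 11]

Pointers start at i = 1, j = 8.
i stops at index 2 (arr[2]=33 > 18), j stops at index 8 (arr[8]=11 <= 18): swap arr[2] and arr[8], array becomes [18, 4, 11, 30, 3, 11, 31, 26, 33]
i stops at index 3 (arr[3]=30 > 18), j stops at index 5 (arr[5]=11 <= 18): swap arr[3] and arr[5], array becomes [18, 4, 11, 11, 3, 30, 31, 26, 33]
i ends at 5, j ends at 4: the pointers have crossed (j < i), so scanning stops.

Swap pivot arr[0] with arr[4] to place pivot at position 4: [3, 4, 11, 11, 18, 30, 31, 26, 33]
Pivot position: 4

After partitioning with pivot 18, the array becomes [3, 4, 11, 11, 18, 30, 31, 26, 33]. The pivot is placed at index 4. All elements to the left of the pivot are <= 18, and all elements to the right are > 18.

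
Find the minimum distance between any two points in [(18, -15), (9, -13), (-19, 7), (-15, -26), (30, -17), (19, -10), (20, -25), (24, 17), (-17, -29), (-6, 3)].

Computing all pairwise distances among 10 points:

d((18, -15), (9, -13)) = 9.2195
d((18, -15), (-19, 7)) = 43.0465
d((18, -15), (-15, -26)) = 34.7851
d((18, -15), (30, -17)) = 12.1655
d((18, -15), (19, -10)) = 5.099
d((18, -15), (20, -25)) = 10.198
d((18, -15), (24, 17)) = 32.5576
d((18, -15), (-17, -29)) = 37.6962
d((18, -15), (-6, 3)) = 30.0
d((9, -13), (-19, 7)) = 34.4093
d((9, -13), (-15, -26)) = 27.2947
d((9, -13), (30, -17)) = 21.3776
d((9, -13), (19, -10)) = 10.4403
d((9, -13), (20, -25)) = 16.2788
d((9, -13), (24, 17)) = 33.541
d((9, -13), (-17, -29)) = 30.5287
d((9, -13), (-6, 3)) = 21.9317
d((-19, 7), (-15, -26)) = 33.2415
d((-19, 7), (30, -17)) = 54.5619
d((-19, 7), (19, -10)) = 41.6293
d((-19, 7), (20, -25)) = 50.448
d((-19, 7), (24, 17)) = 44.1475
d((-19, 7), (-17, -29)) = 36.0555
d((-19, 7), (-6, 3)) = 13.6015
d((-15, -26), (30, -17)) = 45.8912
d((-15, -26), (19, -10)) = 37.5766
d((-15, -26), (20, -25)) = 35.0143
d((-15, -26), (24, 17)) = 58.0517
d((-15, -26), (-17, -29)) = 3.6056 <-- minimum
d((-15, -26), (-6, 3)) = 30.3645
d((30, -17), (19, -10)) = 13.0384
d((30, -17), (20, -25)) = 12.8062
d((30, -17), (24, 17)) = 34.5254
d((30, -17), (-17, -29)) = 48.5077
d((30, -17), (-6, 3)) = 41.1825
d((19, -10), (20, -25)) = 15.0333
d((19, -10), (24, 17)) = 27.4591
d((19, -10), (-17, -29)) = 40.7063
d((19, -10), (-6, 3)) = 28.178
d((20, -25), (24, 17)) = 42.19
d((20, -25), (-17, -29)) = 37.2156
d((20, -25), (-6, 3)) = 38.2099
d((24, 17), (-17, -29)) = 61.6198
d((24, 17), (-6, 3)) = 33.1059
d((-17, -29), (-6, 3)) = 33.8378

Closest pair: (-15, -26) and (-17, -29) with distance 3.6056

The closest pair is (-15, -26) and (-17, -29) with Euclidean distance 3.6056. For 10 points, brute-force pairwise comparison is shown above. For large n, the divide-and-conquer algorithm (sort by x, recurse on halves, check the dividing strip) achieves O(n log n).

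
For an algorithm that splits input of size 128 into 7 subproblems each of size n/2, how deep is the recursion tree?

For divide and conquer with division factor 2:

Problem sizes at each level:
Level 0: 128
Level 1: 64
Level 2: 32
Level 3: 16
Level 4: 8
Level 5: 4
Level 6: 2
Level 7: 1

The root is level 0 and the size-1 base case is level 7 (the tree spans levels 0 through 7, i.e. 8 levels counting the root), so the depth is the number of divisions: log_2(128) = 7

The recursion tree depth is log_2(128) = 7. At each level, the problem size is divided by 2, so it takes 7 divisions to reduce to a base case of size 1. The algorithm makes 7 recursive calls at each level.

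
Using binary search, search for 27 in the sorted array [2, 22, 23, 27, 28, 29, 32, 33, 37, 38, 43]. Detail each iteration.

Binary search for 27 in [2, 22, 23, 27, 28, 29, 32, 33, 37, 38, 43]:

lo=0, hi=10, mid=5, arr[mid]=29 -> 29 > 27, search left half
lo=0, hi=4, mid=2, arr[mid]=23 -> 23 < 27, search right half
lo=3, hi=4, mid=3, arr[mid]=27 -> Found target at index 3!

Binary search finds 27 at index 3 after 3 comparisons. The search repeatedly halves the search space by comparing with the middle element.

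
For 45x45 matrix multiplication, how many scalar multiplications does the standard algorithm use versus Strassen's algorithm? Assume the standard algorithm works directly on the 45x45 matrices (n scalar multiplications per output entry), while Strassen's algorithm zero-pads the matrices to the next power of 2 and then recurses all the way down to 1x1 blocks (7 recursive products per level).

Matrix multiplication for 45x45 matrices:

Strassen's algorithm requires power-of-2 dimensions. Pad 45x45 to 64x64 (next power of 2).

Standard algorithm: 45^3 = 91125 multiplications
Strassen's algorithm: 7^(log2(64)) = 7^6 = 117649 multiplications
Difference: 91125 - 117649 = -26524 (Strassen uses MORE here due to padding overhead — for small or just-over-power-of-2 n, padding can outweigh the per-level savings)

Standard: 91125 multiplications (45^3). Strassen: 117649 multiplications (7^6, after padding to 64x64). Strassen reduces 8 recursive multiplications to 7 at each level.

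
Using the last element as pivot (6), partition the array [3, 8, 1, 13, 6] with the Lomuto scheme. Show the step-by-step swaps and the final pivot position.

Lomuto partition with pivot = 6:

Initial array: [3, 8, 1, 13, 6]

arr[0]=3 <= 6: swap with position 0, array becomes [3, 8, 1, 13, 6]
arr[1]=8 > 6: no swap
arr[2]=1 <= 6: swap with position 1, array becomes [3, 1, 8, 13, 6]
arr[3]=13 > 6: no swap

Place pivot at position 2: [3, 1, 6, 13, 8]
Pivot position: 2

After partitioning with pivot 6, the array becomes [3, 1, 6, 13, 8]. The pivot is placed at index 2. All elements to the left of the pivot are <= 6, and all elements to the right are > 6.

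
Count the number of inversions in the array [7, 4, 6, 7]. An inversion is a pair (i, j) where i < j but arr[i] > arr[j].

Finding inversions in [7, 4, 6, 7]:

(0, 1): arr[0]=7 > arr[1]=4
(0, 2): arr[0]=7 > arr[2]=6

Total inversions: 2

The array has 2 inversion(s): (0,1), (0,2). Each pair (i,j) satisfies i < j and arr[i] > arr[j].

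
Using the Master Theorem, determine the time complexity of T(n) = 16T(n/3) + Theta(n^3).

Master Theorem for T(n) = 16T(n/3) + O(n^3):

a = 16, b = 3, c = 3
log_b(a) = log_3(16) = 2.5237

Case 3: c = 3 > log_3(16) = 2.5237
T(n) = O(n^3) = O(n^3)

For T(n) = 16T(n/3) + O(n^3): log_3(16) = 2.5237. This is Case 3 of the Master Theorem (c > log_b(a), work dominated by root), giving O(n^3).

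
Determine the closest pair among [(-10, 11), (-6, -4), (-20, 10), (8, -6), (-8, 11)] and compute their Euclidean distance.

Computing all pairwise distances among 5 points:

d((-10, 11), (-6, -4)) = 15.5242
d((-10, 11), (-20, 10)) = 10.0499
d((-10, 11), (8, -6)) = 24.7588
d((-10, 11), (-8, 11)) = 2.0 <-- minimum
d((-6, -4), (-20, 10)) = 19.799
d((-6, -4), (8, -6)) = 14.1421
d((-6, -4), (-8, 11)) = 15.1327
d((-20, 10), (8, -6)) = 32.249
d((-20, 10), (-8, 11)) = 12.0416
d((8, -6), (-8, 11)) = 23.3452

Closest pair: (-10, 11) and (-8, 11) with distance 2.0

The closest pair is (-10, 11) and (-8, 11) with Euclidean distance 2.0. For 5 points, brute-force pairwise comparison is shown above. For large n, the divide-and-conquer algorithm (sort by x, recurse on halves, check the dividing strip) achieves O(n log n).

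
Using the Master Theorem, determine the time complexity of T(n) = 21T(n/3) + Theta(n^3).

Master Theorem for T(n) = 21T(n/3) + O(n^3):

a = 21, b = 3, c = 3
log_b(a) = log_3(21) = 2.7712

Case 3: c = 3 > log_3(21) = 2.7712
T(n) = O(n^3) = O(n^3)

For T(n) = 21T(n/3) + O(n^3): log_3(21) = 2.7712. This is Case 3 of the Master Theorem (c > log_b(a), work dominated by root), giving O(n^3).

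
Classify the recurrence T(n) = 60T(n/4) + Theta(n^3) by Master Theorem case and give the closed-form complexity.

Master Theorem for T(n) = 60T(n/4) + O(n^3):

a = 60, b = 4, c = 3
log_b(a) = log_4(60) = 2.9534

Case 3: c = 3 > log_4(60) = 2.9534
T(n) = O(n^3) = O(n^3)

For T(n) = 60T(n/4) + O(n^3): log_4(60) = 2.9534. This is Case 3 of the Master Theorem (c > log_b(a), work dominated by root), giving O(n^3).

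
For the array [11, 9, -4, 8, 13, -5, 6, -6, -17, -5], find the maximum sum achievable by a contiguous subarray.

Using Kadane's algorithm on [11, 9, -4, 8, 13, -5, 6, -6, -17, -5]:

Scanning through the array:
Position 1 (value 9): max_ending_here = 20, max_so_far = 20
Position 2 (value -4): max_ending_here = 16, max_so_far = 20
Position 3 (value 8): max_ending_here = 24, max_so_far = 24
Position 4 (value 13): max_ending_here = 37, max_so_far = 37
Position 5 (value -5): max_ending_here = 32, max_so_far = 37
Position 6 (value 6): max_ending_here = 38, max_so_far = 38
Position 7 (value -6): max_ending_here = 32, max_so_far = 38
Position 8 (value -17): max_ending_here = 15, max_so_far = 38
Position 9 (value -5): max_ending_here = 10, max_so_far = 38

Maximum subarray: [11, 9, -4, 8, 13, -5, 6]
Maximum sum: 38

The maximum subarray is [11, 9, -4, 8, 13, -5, 6] with sum 38. This subarray runs from index 0 to index 6.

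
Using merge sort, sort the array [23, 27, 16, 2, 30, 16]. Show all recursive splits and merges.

Merge sort trace:

Split: [23, 27, 16, 2, 30, 16] -> [23, 27, 16] and [2, 30, 16]
  Split: [23, 27, 16] -> [23] and [27, 16]
    Split: [27, 16] -> [27] and [16]
    Merge: [27] + [16] -> [16, 27]
  Merge: [23] + [16, 27] -> [16, 23, 27]
  Split: [2, 30, 16] -> [2] and [30, 16]
    Split: [30, 16] -> [30] and [16]
    Merge: [30] + [16] -> [16, 30]
  Merge: [2] + [16, 30] -> [2, 16, 30]
Merge: [16, 23, 27] + [2, 16, 30] -> [2, 16, 16, 23, 27, 30]

Final sorted array: [2, 16, 16, 23, 27, 30]

The merge sort proceeds by recursively splitting the array and merging sorted halves.
After all merges, the sorted array is [2, 16, 16, 23, 27, 30].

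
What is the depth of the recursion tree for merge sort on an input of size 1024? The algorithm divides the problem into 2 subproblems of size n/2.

For divide and conquer with division factor 2:

Problem sizes at each level:
Level 0: 1024
Level 1: 512
Level 2: 256
Level 3: 128
Level 4: 64
Level 5: 32
Level 6: 16
Level 7: 8
Level 8: 4
Level 9: 2
Level 10: 1

The root is level 0 and the size-1 base case is level 10 (the tree spans levels 0 through 10, i.e. 11 levels counting the root), so the depth is the number of divisions: log_2(1024) = 10

The recursion tree depth is log_2(1024) = 10. At each level, the problem size is divided by 2, so it takes 10 divisions to reduce to a base case of size 1. The algorithm makes 2 recursive calls at each level.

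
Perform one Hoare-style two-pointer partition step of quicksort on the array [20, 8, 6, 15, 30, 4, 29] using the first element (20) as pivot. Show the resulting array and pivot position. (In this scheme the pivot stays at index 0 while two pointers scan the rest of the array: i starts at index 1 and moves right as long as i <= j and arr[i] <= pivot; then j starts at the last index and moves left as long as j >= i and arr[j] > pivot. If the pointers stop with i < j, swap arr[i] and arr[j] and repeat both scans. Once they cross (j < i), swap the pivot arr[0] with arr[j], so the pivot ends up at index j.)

Hoare-style two-pointer partition with pivot = 20:

Initial array: [20, 8, 6, 15, 30, 4, 29]

Pointers start at i = 1, j = 6.
i stops at index 4 (arr[4]=30 > 20), j stops at index 5 (arr[5]=4 <= 20): swap arr[4] and arr[5], array becomes [20, 8, 6, 15, 4, 30, 29]
i ends at 5, j ends at 4: the pointers have crossed (j < i), so scanning stops.

Swap pivot arr[0] with arr[4] to place pivot at position 4: [4, 8, 6, 15, 20, 30, 29]
Pivot position: 4

After partitioning with pivot 20, the array becomes [4, 8, 6, 15, 20, 30, 29]. The pivot is placed at index 4. All elements to the left of the pivot are <= 20, and all elements to the right are > 20.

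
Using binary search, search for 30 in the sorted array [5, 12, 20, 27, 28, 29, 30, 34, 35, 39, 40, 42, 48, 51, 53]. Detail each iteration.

Binary search for 30 in [5, 12, 20, 27, 28, 29, 30, 34, 35, 39, 40, 42, 48, 51, 53]:

lo=0, hi=14, mid=7, arr[mid]=34 -> 34 > 30, search left half
lo=0, hi=6, mid=3, arr[mid]=27 -> 27 < 30, search right half
lo=4, hi=6, mid=5, arr[mid]=29 -> 29 < 30, search right half
lo=6, hi=6, mid=6, arr[mid]=30 -> Found target at index 6!

Binary search finds 30 at index 6 after 4 comparisons. The search repeatedly halves the search space by comparing with the middle element.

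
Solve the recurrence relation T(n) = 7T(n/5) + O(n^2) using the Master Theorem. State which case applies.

Master Theorem for T(n) = 7T(n/5) + O(n^2):

a = 7, b = 5, c = 2
log_b(a) = log_5(7) = 1.2091

Case 3: c = 2 > log_5(7) = 1.2091
T(n) = O(n^2) = O(n^2)

For T(n) = 7T(n/5) + O(n^2): log_5(7) = 1.2091. This is Case 3 of the Master Theorem (c > log_b(a), work dominated by root), giving O(n^2).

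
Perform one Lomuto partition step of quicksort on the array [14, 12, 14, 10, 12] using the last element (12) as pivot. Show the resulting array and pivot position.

Lomuto partition with pivot = 12:

Initial array: [14, 12, 14, 10, 12]

arr[0]=14 > 12: no swap
arr[1]=12 <= 12: swap with position 0, array becomes [12, 14, 14, 10, 12]
arr[2]=14 > 12: no swap
arr[3]=10 <= 12: swap with position 1, array becomes [12, 10, 14, 14, 12]

Place pivot at position 2: [12, 10, 12, 14, 14]
Pivot position: 2

After partitioning with pivot 12, the array becomes [12, 10, 12, 14, 14]. The pivot is placed at index 2. All elements to the left of the pivot are <= 12, and all elements to the right are > 12.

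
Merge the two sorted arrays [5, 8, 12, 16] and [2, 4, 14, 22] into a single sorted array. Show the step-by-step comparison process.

Merging process:

Compare 5 vs 2: take 2 from right. Merged: [2]
Compare 5 vs 4: take 4 from right. Merged: [2, 4]
Compare 5 vs 14: take 5 from left. Merged: [2, 4, 5]
Compare 8 vs 14: take 8 from left. Merged: [2, 4, 5, 8]
Compare 12 vs 14: take 12 from left. Merged: [2, 4, 5, 8, 12]
Compare 16 vs 14: take 14 from right. Merged: [2, 4, 5, 8, 12, 14]
Compare 16 vs 22: take 16 from left. Merged: [2, 4, 5, 8, 12, 14, 16]
Append remaining from right: [22]. Merged: [2, 4, 5, 8, 12, 14, 16, 22]

Final merged array: [2, 4, 5, 8, 12, 14, 16, 22]
Total comparisons: 7

The merged array is [2, 4, 5, 8, 12, 14, 16, 22], requiring 7 comparisons. The merge step runs in O(n) time where n is the total number of elements.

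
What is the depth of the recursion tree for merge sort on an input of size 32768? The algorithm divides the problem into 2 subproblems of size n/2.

For divide and conquer with division factor 2:

Problem sizes at each level:
Level 0: 32768
Level 1: 16384
Level 2: 8192
Level 3: 4096
Level 4: 2048
Level 5: 1024
Level 6: 512
Level 7: 256
Level 8: 128
Level 9: 64
Level 10: 32
Level 11: 16
Level 12: 8
Level 13: 4
Level 14: 2
Level 15: 1

The root is level 0 and the size-1 base case is level 15 (the tree spans levels 0 through 15, i.e. 16 levels counting the root), so the depth is the number of divisions: log_2(32768) = 15

The recursion tree depth is log_2(32768) = 15. At each level, the problem size is divided by 2, so it takes 15 divisions to reduce to a base case of size 1. The algorithm makes 2 recursive calls at each level.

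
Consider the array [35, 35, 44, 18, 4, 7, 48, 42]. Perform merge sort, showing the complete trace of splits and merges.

Merge sort trace:

Split: [35, 35, 44, 18, 4, 7, 48, 42] -> [35, 35, 44, 18] and [4, 7, 48, 42]
  Split: [35, 35, 44, 18] -> [35, 35] and [44, 18]
    Split: [35, 35] -> [35] and [35]
    Merge: [35] + [35] -> [35, 35]
    Split: [44, 18] -> [44] and [18]
    Merge: [44] + [18] -> [18, 44]
  Merge: [35, 35] + [18, 44] -> [18, 35, 35, 44]
  Split: [4, 7, 48, 42] -> [4, 7] and [48, 42]
    Split: [4, 7] -> [4] and [7]
    Merge: [4] + [7] -> [4, 7]
    Split: [48, 42] -> [48] and [42]
    Merge: [48] + [42] -> [42, 48]
  Merge: [4, 7] + [42, 48] -> [4, 7, 42, 48]
Merge: [18, 35, 35, 44] + [4, 7, 42, 48] -> [4, 7, 18, 35, 35, 42, 44, 48]

Final sorted array: [4, 7, 18, 35, 35, 42, 44, 48]

The merge sort proceeds by recursively splitting the array and merging sorted halves.
After all merges, the sorted array is [4, 7, 18, 35, 35, 42, 44, 48].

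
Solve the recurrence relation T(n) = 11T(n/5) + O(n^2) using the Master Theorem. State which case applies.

Master Theorem for T(n) = 11T(n/5) + O(n^2):

a = 11, b = 5, c = 2
log_b(a) = log_5(11) = 1.4899

Case 3: c = 2 > log_5(11) = 1.4899
T(n) = O(n^2) = O(n^2)

For T(n) = 11T(n/5) + O(n^2): log_5(11) = 1.4899. This is Case 3 of the Master Theorem (c > log_b(a), work dominated by root), giving O(n^2).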